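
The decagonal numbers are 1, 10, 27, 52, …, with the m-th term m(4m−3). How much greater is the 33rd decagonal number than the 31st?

33·(4·33 − 3) = 4257 and 31·(4·31 − 3) = 3751.
Difference: 4257 − 3751 = 506.

506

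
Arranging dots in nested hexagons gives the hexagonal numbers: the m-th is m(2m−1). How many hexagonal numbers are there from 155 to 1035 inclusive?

The n-th hexagonal number is n(2n−1).
Smallest index with value ≥ 155: n = 10 (giving 190).
Largest index with value ≤ 1035: n = 23 (giving 1035).
Indices 10 through 23: 14 terms.

14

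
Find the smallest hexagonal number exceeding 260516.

261726

Solve n(2n−1) > 260516 for integer n.
The largest n with value ≤ 260516 is 361 (since 260281 ≤ 260516 < 261726), so the first above is n = 362, value 261726.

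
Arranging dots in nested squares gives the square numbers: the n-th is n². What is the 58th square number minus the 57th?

115

n² − (n−1)² = 2n − 1, so 58² − 57² = 2·58 − 1 = 115.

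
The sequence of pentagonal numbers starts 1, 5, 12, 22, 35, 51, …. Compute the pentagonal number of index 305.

139385

305·(3·305 − 1)/2 = 305·914/2 = 305·457 = 139385.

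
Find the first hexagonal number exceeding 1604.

1653

Solve n(2n−1) > 1604 for integer n.
The largest n with value ≤ 1604 is 28 (since 1540 ≤ 1604 < 1653), so the first above is n = 29, value 1653.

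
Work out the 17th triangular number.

The 17th triangular number is n(n+1)/2 with n = 17.
17·18/2 = 306/2 = 153.

153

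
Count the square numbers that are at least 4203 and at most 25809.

96

The n-th square number is n².
Smallest index with value ≥ 4203: n = 65 (giving 4225).
Largest index with value ≤ 25809: n = 160 (giving 25600).
Indices 65 through 160: 96 terms.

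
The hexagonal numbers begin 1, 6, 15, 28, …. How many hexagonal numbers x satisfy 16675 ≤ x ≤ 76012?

104

The n-th hexagonal number is n(2n−1).
Smallest index with value ≥ 16675: n = 92 (giving 16836).
Largest index with value ≤ 76012: n = 195 (giving 75855).
Indices 92 through 195: 104 terms.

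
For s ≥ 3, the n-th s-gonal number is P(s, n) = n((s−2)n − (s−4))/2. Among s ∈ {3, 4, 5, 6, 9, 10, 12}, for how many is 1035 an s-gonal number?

2

s = 3: P(3, 45) = 1035. ✓
s = 4: P(4, 32) = 1024 and P(4, 33) = 1089; 1035 is not s-gonal.
s = 5: P(5, 26) = 1001 and P(5, 27) = 1080; 1035 is not s-gonal.
s = 6: P(6, 23) = 1035. ✓
s = 9: P(9, 17) = 969 and P(9, 18) = 1089; 1035 is not s-gonal.
s = 10: P(10, 16) = 976 and P(10, 17) = 1105; 1035 is not s-gonal.
s = 12: P(12, 14) = 924 and P(12, 15) = 1065; 1035 is not s-gonal.
Hits: s ∈ {3, 6} → 2.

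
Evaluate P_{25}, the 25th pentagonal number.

925

25·(3·25 − 1)/2 = 25·74/2 = 25·37 = 925.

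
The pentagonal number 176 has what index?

11

Set n(3n−1)/2 = 176, giving 3n² − n − 352 = 0.
So n = (1 + 65) / 6 = 66/6 = 11.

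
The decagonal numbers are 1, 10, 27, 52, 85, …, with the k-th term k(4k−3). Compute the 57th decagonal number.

12825

The 57th decagonal number is n(4n−3) with n = 57.
57·(4·57 − 3) = 57·225 = 12825.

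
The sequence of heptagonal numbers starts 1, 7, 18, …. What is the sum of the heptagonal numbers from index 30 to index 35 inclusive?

15595

Σ i(5i−3)/2 = (5Σi² − 3Σi) / 2 over i = 30..35.
Σi = 630 − 435 = 195 and Σi² = 14910 − 8555 = 6355.
(5·6355 − 3·195) / 2 = 31190/2 = 15595.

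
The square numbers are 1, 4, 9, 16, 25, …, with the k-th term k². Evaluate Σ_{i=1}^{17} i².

1785

Σ_{i=1}^{17} i² = 17·18·35/6 = 1785.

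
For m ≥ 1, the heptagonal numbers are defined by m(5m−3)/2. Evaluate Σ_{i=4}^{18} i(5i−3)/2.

Σ i(5i−3)/2 = (5Σi² − 3Σi) / 2 over i = 4..18.
Σi = 171 − 6 = 165 and Σi² = 2109 − 14 = 2095.
(5·2095 − 3·165) / 2 = 9980/2 = 4990.

4990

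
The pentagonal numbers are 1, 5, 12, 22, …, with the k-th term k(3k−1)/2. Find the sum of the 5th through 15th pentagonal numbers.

1760

Σ i(3i−1)/2 = (3Σi² − Σi) / 2 over i = 5..15.
Σi = 120 − 10 = 110 and Σi² = 1240 − 30 = 1210.
(3·1210 − 1·110) / 2 = 3520/2 = 1760.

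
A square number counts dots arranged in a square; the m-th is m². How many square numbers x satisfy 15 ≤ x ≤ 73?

5

The n-th square number is n².
Smallest index with value ≥ 15: n = 4 (giving 16).
Largest index with value ≤ 73: n = 8 (giving 64).
Indices 4 through 8: 5 terms.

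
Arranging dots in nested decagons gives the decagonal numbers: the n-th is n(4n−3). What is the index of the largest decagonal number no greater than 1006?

Solve n(4n−3) ≤ 1006 for integer n.
n = 16 gives 976 ≤ 1006, while n = 17 gives 1105 > 1006; so the answer is index 16.

16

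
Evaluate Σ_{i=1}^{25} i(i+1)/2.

2925

Σ i(i+1)/2 = (Σi² + Σi) / 2 over i = 1..25.
Σi = 325 and Σi² = 5525.
(1·5525 + 1·325) / 2 = 5850/2 = 2925.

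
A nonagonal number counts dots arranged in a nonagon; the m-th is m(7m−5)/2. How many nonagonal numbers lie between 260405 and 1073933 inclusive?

281

The n-th nonagonal number is n(7n−5)/2.
Smallest index with value ≥ 260405: n = 274 (giving 262081).
Largest index with value ≤ 1073933: n = 554 (giving 1072821).
Indices 274 through 554: 281 terms.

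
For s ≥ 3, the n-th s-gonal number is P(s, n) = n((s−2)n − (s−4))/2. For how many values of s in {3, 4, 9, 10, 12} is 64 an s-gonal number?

2

s = 3: P(3, 10) = 55 and P(3, 11) = 66; 64 is not s-gonal.
s = 4: P(4, 8) = 64. ✓
s = 9: P(9, 4) = 46 and P(9, 5) = 75; 64 is not s-gonal.
s = 10: P(10, 4) = 52 and P(10, 5) = 85; 64 is not s-gonal.
s = 12: P(12, 4) = 64. ✓
Hits: s ∈ {4, 12} → 2.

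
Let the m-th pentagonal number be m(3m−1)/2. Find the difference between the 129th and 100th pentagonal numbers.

129·(3·129 − 1)/2 = 24897 and 100·(3·100 − 1)/2 = 14950.
Difference: 24897 − 14950 = 9947.

9947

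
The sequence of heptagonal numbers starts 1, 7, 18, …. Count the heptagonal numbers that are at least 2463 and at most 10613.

The n-th heptagonal number is n(5n−3)/2.
Smallest index with value ≥ 2463: n = 32 (giving 2512).
Largest index with value ≤ 10613: n = 65 (giving 10465).
Indices 32 through 65: 34 terms.

34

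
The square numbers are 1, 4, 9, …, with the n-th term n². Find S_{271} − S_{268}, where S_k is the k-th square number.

271² = 73441 and 268² = 71824.
Difference: 73441 − 71824 = 1617.

1617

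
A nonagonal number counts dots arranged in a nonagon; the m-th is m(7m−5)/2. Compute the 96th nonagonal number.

The 96th nonagonal number is n(7n−5)/2 with n = 96.
96·(7·96 − 5)/2 = 96·667/2 = 32016.

32016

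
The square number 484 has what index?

22

We need n² = 484, so n = √484 = 22.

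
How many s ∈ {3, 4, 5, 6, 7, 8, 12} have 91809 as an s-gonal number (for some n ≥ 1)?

1

s = 3: P(3, 428) = 91806 and P(3, 429) = 92235; 91809 is not s-gonal.
s = 4: P(4, 303) = 91809. ✓
s = 5: P(5, 247) = 91390 and P(5, 248) = 92132; 91809 is not s-gonal.
s = 6: P(6, 214) = 91378 and P(6, 215) = 92235; 91809 is not s-gonal.
s = 7: P(7, 191) = 90916 and P(7, 192) = 91872; 91809 is not s-gonal.
s = 8: P(8, 175) = 91525 and P(8, 176) = 92576; 91809 is not s-gonal.
s = 12: P(12, 135) = 90585 and P(12, 136) = 91936; 91809 is not s-gonal.
Hits: s ∈ {4} → 1.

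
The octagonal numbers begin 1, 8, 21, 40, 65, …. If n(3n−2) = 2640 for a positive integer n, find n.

30

Set n(3n−2) = 2640, giving 3n² − 2n − 2640 = 0.
The discriminant is 4 + 12·2640 = 31684, and √31684 = 178.
So n = (2 + 178) / 6 = 180/6 = 30.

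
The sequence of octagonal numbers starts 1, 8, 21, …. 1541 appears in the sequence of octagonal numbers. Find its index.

Set n(3n−2) = 1541, giving 3n² − 2n − 1541 = 0.
The discriminant is 4 + 12·1541 = 18496, and √18496 = 136.
So n = (2 + 136) / 6 = 138/6 = 23.
Check: 23·(3·23 − 2) = 1541. ✓

23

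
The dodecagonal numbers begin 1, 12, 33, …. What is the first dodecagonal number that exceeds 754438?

755049

Solve n(5n−4) > 754438 for integer n.
The largest n with value ≤ 754438 is 388 (since 751168 ≤ 754438 < 755049), so the first above is n = 389, value 755049.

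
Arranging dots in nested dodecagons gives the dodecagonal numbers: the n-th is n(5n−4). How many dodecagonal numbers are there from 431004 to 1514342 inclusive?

257

The n-th dodecagonal number is n(5n−4).
Smallest index with value ≥ 431004: n = 294 (giving 431004).
Largest index with value ≤ 1514342: n = 550 (giving 1510300).
Indices 294 through 550: 257 terms.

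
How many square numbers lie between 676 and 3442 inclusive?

The n-th square number is n².
Smallest index with value ≥ 676: n = 26 (giving 676).
Largest index with value ≤ 3442: n = 58 (giving 3364).
Indices 26 through 58: 33 terms.

33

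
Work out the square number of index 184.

The 184th square number is n² with n = 184.
184² = 33856.

33856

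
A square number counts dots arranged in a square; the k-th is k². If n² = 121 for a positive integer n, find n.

We need n² = 121, so n = √121 = 11.
Check: 11² = 121. ✓

11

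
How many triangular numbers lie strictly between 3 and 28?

The n-th triangular number is n(n+1)/2.
Smallest index with value > 3: n = 3 (giving 6).
Largest index with value < 28: n = 6 (giving 21).
Indices 3 through 6: 4 terms.

4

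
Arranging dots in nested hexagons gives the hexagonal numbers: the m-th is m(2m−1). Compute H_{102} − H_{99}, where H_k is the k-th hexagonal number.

102·(2·102 − 1) = 20706 and 99·(2·99 − 1) = 19503.
Difference: 20706 − 19503 = 1203.

1203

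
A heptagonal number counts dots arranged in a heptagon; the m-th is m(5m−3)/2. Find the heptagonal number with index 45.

45·(5·45 − 3)/2 = 45·222/2 = 45·111 = 4995.

4995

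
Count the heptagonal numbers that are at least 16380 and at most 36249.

39

The n-th heptagonal number is n(5n−3)/2.
Smallest index with value ≥ 16380: n = 82 (giving 16687).
Largest index with value ≤ 36249: n = 120 (giving 35820).
Indices 82 through 120: 39 terms.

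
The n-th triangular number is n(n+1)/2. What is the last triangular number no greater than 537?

Solve n(n+1)/2 ≤ 537 for integer n.
n = 32 gives 528 ≤ 537, while n = 33 gives 561 > 537; so the answer is 528.

528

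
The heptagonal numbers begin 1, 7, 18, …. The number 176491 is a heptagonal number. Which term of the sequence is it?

Set n(5n−3)/2 = 176491, giving 5n² − 3n − 352982 = 0.
So n = (3 + 2657) / 10 = 2660/10 = 266.

266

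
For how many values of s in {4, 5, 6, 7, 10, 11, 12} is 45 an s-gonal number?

1

s = 4: P(4, 6) = 36 and P(4, 7) = 49; 45 is not s-gonal.
s = 5: P(5, 5) = 35 and P(5, 6) = 51; 45 is not s-gonal.
s = 6: P(6, 5) = 45. ✓
s = 7: P(7, 4) = 34 and P(7, 5) = 55; 45 is not s-gonal.
s = 10: P(10, 3) = 27 and P(10, 4) = 52; 45 is not s-gonal.
s = 11: P(11, 3) = 30 and P(11, 4) = 58; 45 is not s-gonal.
s = 12: P(12, 3) = 33 and P(12, 4) = 64; 45 is not s-gonal.
Hits: s ∈ {6} → 1.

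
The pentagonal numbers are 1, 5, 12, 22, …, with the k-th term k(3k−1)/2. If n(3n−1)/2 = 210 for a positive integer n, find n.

Set n(3n−1)/2 = 210, giving 3n² − n − 420 = 0.
The discriminant is 1 + 24·210 = 5041, and √5041 = 71.
So n = (1 + 71) / 6 = 72/6 = 12.
Check: 12·(3·12 − 1)/2 = 210. ✓

12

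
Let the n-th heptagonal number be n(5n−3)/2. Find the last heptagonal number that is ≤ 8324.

8323

Solve n(5n−3)/2 ≤ 8324 for integer n.
n = 58 gives 8323 ≤ 8324, while n = 59 gives 8614 > 8324; so the answer is 8323.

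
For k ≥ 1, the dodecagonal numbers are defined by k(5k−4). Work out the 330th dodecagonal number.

543180

330·(5·330 − 4) = 330·1646 = 543180.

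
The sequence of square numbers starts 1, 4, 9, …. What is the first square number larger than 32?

36

Solve n² > 32 for integer n.
The largest n with value ≤ 32 is 5 (since 25 ≤ 32 < 36), so the first above is n = 6, value 36.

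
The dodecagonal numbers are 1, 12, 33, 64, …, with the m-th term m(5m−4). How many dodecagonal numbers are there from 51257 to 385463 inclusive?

177

The n-th dodecagonal number is n(5n−4).
Smallest index with value ≥ 51257: n = 102 (giving 51612).
Largest index with value ≤ 385463: n = 278 (giving 385308).
Indices 102 through 278: 177 terms.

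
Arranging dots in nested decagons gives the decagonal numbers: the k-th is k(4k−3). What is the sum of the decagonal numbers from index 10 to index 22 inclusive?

Σ i(4i−3) = 4Σi² − 3Σi over i = 10..22.
Σi = 253 − 45 = 208 and Σi² = 3795 − 285 = 3510.
4·3510 − 3·208 = 13416.

13416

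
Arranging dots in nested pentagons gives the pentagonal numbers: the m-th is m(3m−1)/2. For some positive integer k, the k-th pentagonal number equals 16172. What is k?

Set n(3n−1)/2 = 16172, giving 3n² − n − 32344 = 0.
So n = (1 + 623) / 6 = 624/6 = 104.
Check: 104·(3·104 − 1)/2 = 16172. ✓

104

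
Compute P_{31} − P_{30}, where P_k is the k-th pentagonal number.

91

Consecutive pentagonal numbers differ by 3n − 2: here 3·31 − 2 = 91.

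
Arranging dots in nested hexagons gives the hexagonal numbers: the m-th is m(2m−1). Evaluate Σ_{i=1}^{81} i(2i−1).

357561

Σ i(2i−1) = 2Σi² − Σi over i = 1..81.
Σi = 3321 and Σi² = 180441.
2·180441 − 1·3321 = 357561.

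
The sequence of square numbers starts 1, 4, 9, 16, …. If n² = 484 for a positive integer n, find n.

22

We need n² = 484, so n = √484 = 22.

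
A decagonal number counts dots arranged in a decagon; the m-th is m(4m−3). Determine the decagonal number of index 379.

The 379th decagonal number is n(4n−3) with n = 379.
379·(4·379 − 3) = 379·1513 = 573427.

573427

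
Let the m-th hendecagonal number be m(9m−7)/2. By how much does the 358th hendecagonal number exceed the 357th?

3214

Consecutive hendecagonal numbers differ by 9n − 8: here 9·358 − 8 = 3214.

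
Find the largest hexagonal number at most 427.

378

Solve n(2n−1) ≤ 427 for integer n.
n = 14 gives 378 ≤ 427, while n = 15 gives 435 > 427; so the answer is 378.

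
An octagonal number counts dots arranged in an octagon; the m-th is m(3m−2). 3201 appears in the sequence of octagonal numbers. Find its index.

Set n(3n−2) = 3201, giving 3n² − 2n − 3201 = 0.
The discriminant is 4 + 12·3201 = 38416, and √38416 = 196.
So n = (2 + 196) / 6 = 198/6 = 33.
Check: 33·(3·33 − 2) = 3201. ✓

33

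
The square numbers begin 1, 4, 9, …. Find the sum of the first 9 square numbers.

Σ_{i=1}^{9} i² = 9·10·19/6 = 285.

285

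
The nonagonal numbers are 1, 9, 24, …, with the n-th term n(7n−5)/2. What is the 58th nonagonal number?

11629

The 58th nonagonal number is n(7n−5)/2 with n = 58.
58·(7·58 − 5)/2 = 58·401/2 = 11629.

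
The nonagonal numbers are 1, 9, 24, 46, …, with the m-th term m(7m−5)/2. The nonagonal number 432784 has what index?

Set n(7n−5)/2 = 432784, giving 7n² − 5n − 865568 = 0.
So n = (5 + 4923) / 14 = 4928/14 = 352.

352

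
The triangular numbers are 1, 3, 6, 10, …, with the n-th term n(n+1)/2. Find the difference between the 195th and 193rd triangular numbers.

195·196/2 = 19110 and 193·194/2 = 18721.
Difference: 19110 − 18721 = 389.

389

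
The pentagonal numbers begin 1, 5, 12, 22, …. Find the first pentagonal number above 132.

145

Solve n(3n−1)/2 > 132 for integer n.
The largest n with value ≤ 132 is 9 (since 117 ≤ 132 < 145), so the first above is n = 10, value 145.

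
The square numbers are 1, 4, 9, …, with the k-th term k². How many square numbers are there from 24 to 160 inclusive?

8

The n-th square number is n².
Smallest index with value ≥ 24: n = 5 (giving 25).
Largest index with value ≤ 160: n = 12 (giving 144).
Indices 5 through 12: 8 terms.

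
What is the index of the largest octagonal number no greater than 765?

Solve n(3n−2) ≤ 765 for integer n.
n = 16 gives 736 ≤ 765, while n = 17 gives 833 > 765; so the answer is index 16.

16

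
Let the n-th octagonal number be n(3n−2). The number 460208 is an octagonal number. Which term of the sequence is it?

392

Set n(3n−2) = 460208, giving 3n² − 2n − 460208 = 0.
The discriminant is 4 + 12·460208 = 5522500, and √5522500 = 2350.
So n = (2 + 2350) / 6 = 2352/6 = 392.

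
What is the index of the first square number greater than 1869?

44

Solve n² > 1869 for integer n.
The largest n with value ≤ 1869 is 43 (since 1849 ≤ 1869 < 1936), so the first above is n = 44, value 1936.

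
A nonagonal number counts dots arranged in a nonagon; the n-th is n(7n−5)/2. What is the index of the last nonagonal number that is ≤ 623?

Solve n(7n−5)/2 ≤ 623 for integer n.
n = 13 gives 559 ≤ 623, while n = 14 gives 651 > 623; so the answer is index 13.

13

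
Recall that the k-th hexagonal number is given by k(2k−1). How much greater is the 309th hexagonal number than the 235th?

80438

309·(2·309 − 1) = 190653 and 235·(2·235 − 1) = 110215.
Difference: 190653 − 110215 = 80438.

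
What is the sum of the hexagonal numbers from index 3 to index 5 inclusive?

88

Σ i(2i−1) = 2Σi² − Σi over i = 3..5.
Σi = 15 − 3 = 12 and Σi² = 55 − 5 = 50.
2·50 − 1·12 = 88.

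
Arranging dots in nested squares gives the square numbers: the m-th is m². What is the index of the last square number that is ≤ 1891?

Solve n² ≤ 1891 for integer n.
n = 43 gives 1849 ≤ 1891, while n = 44 gives 1936 > 1891; so the answer is index 43.

43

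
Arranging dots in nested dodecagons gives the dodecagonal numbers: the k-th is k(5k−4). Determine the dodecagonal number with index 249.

309009

The 249th dodecagonal number is n(5n−4) with n = 249.
249·(5·249 − 4) = 249·1241 = 309009.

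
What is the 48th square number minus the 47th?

95

n² − (n−1)² = 2n − 1, so 48² − 47² = 2·48 − 1 = 95.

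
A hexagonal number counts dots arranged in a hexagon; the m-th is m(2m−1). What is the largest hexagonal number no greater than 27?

15

Solve n(2n−1) ≤ 27 for integer n.
n = 3 gives 15 ≤ 27, while n = 4 gives 28 > 27; so the answer is 15.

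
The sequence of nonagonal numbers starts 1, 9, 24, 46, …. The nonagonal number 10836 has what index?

56

Set n(7n−5)/2 = 10836, giving 7n² − 5n − 21672 = 0.
The discriminant is 25 + 56·10836 = 606841, and √606841 = 779.
So n = (5 + 779) / 14 = 784/14 = 56.
Check: 56·(7·56 − 5)/2 = 10836. ✓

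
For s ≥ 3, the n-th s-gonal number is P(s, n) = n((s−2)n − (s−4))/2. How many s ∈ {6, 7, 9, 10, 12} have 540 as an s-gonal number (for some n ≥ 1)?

2

s = 6: P(6, 16) = 496 and P(6, 17) = 561; 540 is not s-gonal.
s = 7: P(7, 15) = 540. ✓
s = 9: P(9, 12) = 474 and P(9, 13) = 559; 540 is not s-gonal.
s = 10: P(10, 12) = 540. ✓
s = 12: P(12, 10) = 460 and P(12, 11) = 561; 540 is not s-gonal.
Hits: s ∈ {7, 10} → 2.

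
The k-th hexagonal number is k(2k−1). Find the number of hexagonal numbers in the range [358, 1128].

11

The n-th hexagonal number is n(2n−1).
Smallest index with value ≥ 358: n = 14 (giving 378).
Largest index with value ≤ 1128: n = 24 (giving 1128).
Indices 14 through 24: 11 terms.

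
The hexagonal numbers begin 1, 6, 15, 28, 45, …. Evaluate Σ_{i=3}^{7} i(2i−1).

245

Σ i(2i−1) = 2Σi² − Σi over i = 3..7.
Σi = 28 − 3 = 25 and Σi² = 140 − 5 = 135.
2·135 − 1·25 = 245.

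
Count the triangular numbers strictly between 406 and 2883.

The n-th triangular number is n(n+1)/2.
Smallest index with value > 406: n = 29 (giving 435).
Largest index with value < 2883: n = 75 (giving 2850).
Indices 29 through 75: 47 terms.

47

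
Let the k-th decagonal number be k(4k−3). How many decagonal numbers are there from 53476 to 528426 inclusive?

The n-th decagonal number is n(4n−3).
Smallest index with value ≥ 53476: n = 116 (giving 53476).
Largest index with value ≤ 528426: n = 363 (giving 525987).
Indices 116 through 363: 248 terms.

248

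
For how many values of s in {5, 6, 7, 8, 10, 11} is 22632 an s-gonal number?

1

s = 5: P(5, 123) = 22632. ✓
s = 6: P(6, 106) = 22366 and P(6, 107) = 22791; 22632 is not s-gonal.
s = 7: P(7, 95) = 22420 and P(7, 96) = 22896; 22632 is not s-gonal.
s = 8: P(8, 87) = 22533 and P(8, 88) = 23056; 22632 is not s-gonal.
s = 10: P(10, 75) = 22275 and P(10, 76) = 22876; 22632 is not s-gonal.
s = 11: P(11, 71) = 22436 and P(11, 72) = 23076; 22632 is not s-gonal.
Hits: s ∈ {5} → 1.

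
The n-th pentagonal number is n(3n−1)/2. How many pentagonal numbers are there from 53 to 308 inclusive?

8

The n-th pentagonal number is n(3n−1)/2.
Smallest index with value ≥ 53: n = 7 (giving 70).
Largest index with value ≤ 308: n = 14 (giving 287).
Indices 7 through 14: 8 terms.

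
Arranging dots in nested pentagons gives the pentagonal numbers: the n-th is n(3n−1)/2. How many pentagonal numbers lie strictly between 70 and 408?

9

The n-th pentagonal number is n(3n−1)/2.
Smallest index with value > 70: n = 8 (giving 92).
Largest index with value < 408: n = 16 (giving 376).
Indices 8 through 16: 9 terms.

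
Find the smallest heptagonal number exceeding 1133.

1177

Solve n(5n−3)/2 > 1133 for integer n.
The largest n with value ≤ 1133 is 21 (since 1071 ≤ 1133 < 1177), so the first above is n = 22, value 1177.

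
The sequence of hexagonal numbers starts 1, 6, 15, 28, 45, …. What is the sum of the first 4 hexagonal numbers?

Σ i(2i−1) = 2Σi² − Σi over i = 1..4.
Σi = 10 and Σi² = 30.
2·30 − 1·10 = 50.

50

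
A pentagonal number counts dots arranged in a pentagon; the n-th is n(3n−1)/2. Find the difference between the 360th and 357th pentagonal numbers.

360·(3·360 − 1)/2 = 194220 and 357·(3·357 − 1)/2 = 190995.
Difference: 194220 − 190995 = 3225.

3225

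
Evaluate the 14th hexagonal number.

378

The 14th hexagonal number is n(2n−1) with n = 14.
14·(2·14 − 1) = 14·27 = 378.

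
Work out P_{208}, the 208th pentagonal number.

64792

208·(3·208 − 1)/2 = 208·623/2 = 64792.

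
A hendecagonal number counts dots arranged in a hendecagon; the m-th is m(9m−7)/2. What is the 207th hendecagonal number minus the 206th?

1855

Consecutive hendecagonal numbers differ by 9n − 8: here 9·207 − 8 = 1855.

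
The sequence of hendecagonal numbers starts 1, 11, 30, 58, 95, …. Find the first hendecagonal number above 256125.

256208

Solve n(9n−7)/2 > 256125 for integer n.
The largest n with value ≤ 256125 is 238 (since 254065 ≤ 256125 < 256208), so the first above is n = 239, value 256208.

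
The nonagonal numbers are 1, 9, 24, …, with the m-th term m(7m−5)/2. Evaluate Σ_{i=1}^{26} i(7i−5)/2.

20826

Σ i(7i−5)/2 = (7Σi² − 5Σi) / 2 over i = 1..26.
Σi = 351 and Σi² = 6201.
(7·6201 − 5·351) / 2 = 41652/2 = 20826.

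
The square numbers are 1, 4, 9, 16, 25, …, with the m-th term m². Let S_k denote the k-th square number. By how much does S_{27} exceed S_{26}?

53

n² − (n−1)² = 2n − 1, so 27² − 26² = 2·27 − 1 = 53.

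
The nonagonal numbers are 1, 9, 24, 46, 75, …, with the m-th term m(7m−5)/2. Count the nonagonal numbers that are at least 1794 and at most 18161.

The n-th nonagonal number is n(7n−5)/2.
Smallest index with value ≥ 1794: n = 23 (giving 1794).
Largest index with value ≤ 18161: n = 72 (giving 17964).
Indices 23 through 72: 50 terms.

50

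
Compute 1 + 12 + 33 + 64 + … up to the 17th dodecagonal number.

8313

Σ i(5i−4) = 5Σi² − 4Σi over i = 1..17.
Σi = 153 and Σi² = 1785.
5·1785 − 4·153 = 8313.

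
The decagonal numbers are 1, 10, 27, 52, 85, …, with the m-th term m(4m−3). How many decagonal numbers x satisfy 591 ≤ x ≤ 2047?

11

The n-th decagonal number is n(4n−3).
Smallest index with value ≥ 591: n = 13 (giving 637).
Largest index with value ≤ 2047: n = 23 (giving 2047).
Indices 13 through 23: 11 terms.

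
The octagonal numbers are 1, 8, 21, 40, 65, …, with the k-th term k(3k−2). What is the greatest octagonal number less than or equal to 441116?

Solve n(3n−2) ≤ 441116 for integer n.
n = 383 gives 439301 ≤ 441116, while n = 384 gives 441600 > 441116; so the answer is 439301.

439301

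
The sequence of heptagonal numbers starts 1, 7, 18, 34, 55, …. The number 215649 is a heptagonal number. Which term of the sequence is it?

294

Set n(5n−3)/2 = 215649, giving 5n² − 3n − 431298 = 0.
The discriminant is 9 + 40·215649 = 8625969, and √8625969 = 2937.
So n = (3 + 2937) / 10 = 2940/10 = 294.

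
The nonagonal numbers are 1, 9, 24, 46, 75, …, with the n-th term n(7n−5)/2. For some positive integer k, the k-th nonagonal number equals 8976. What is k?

51

Set n(7n−5)/2 = 8976, giving 7n² − 5n − 17952 = 0.
So n = (5 + 709) / 14 = 714/14 = 51.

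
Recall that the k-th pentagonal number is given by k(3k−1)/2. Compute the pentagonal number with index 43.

2752

43·(3·43 − 1)/2 = 43·128/2 = 43·64 = 2752.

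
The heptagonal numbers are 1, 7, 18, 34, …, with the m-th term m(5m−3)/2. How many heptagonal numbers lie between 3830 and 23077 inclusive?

57

The n-th heptagonal number is n(5n−3)/2.
Smallest index with value ≥ 3830: n = 40 (giving 3940).
Largest index with value ≤ 23077: n = 96 (giving 22896).
Indices 40 through 96: 57 terms.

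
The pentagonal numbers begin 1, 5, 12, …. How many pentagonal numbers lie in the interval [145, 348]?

The n-th pentagonal number is n(3n−1)/2.
Smallest index with value ≥ 145: n = 10 (giving 145).
Largest index with value ≤ 348: n = 15 (giving 330).
Indices 10 through 15: 6 terms.

6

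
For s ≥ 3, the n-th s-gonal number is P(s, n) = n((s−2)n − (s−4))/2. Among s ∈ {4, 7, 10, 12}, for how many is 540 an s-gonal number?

2

s = 4: P(4, 23) = 529 and P(4, 24) = 576; 540 is not s-gonal.
s = 7: P(7, 15) = 540. ✓
s = 10: P(10, 12) = 540. ✓
s = 12: P(12, 10) = 460 and P(12, 11) = 561; 540 is not s-gonal.
Hits: s ∈ {7, 10} → 2.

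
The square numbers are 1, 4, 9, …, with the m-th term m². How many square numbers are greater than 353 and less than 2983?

36

The n-th square number is n².
Smallest index with value > 353: n = 19 (giving 361).
Largest index with value < 2983: n = 54 (giving 2916).
Indices 19 through 54: 36 terms.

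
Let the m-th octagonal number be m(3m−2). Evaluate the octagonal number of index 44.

5720

The 44th octagonal number is n(3n−2) with n = 44.
44·(3·44 − 2) = 44·130 = 5720.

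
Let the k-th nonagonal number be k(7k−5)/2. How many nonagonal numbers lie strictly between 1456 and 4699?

16

The n-th nonagonal number is n(7n−5)/2.
Smallest index with value > 1456: n = 21 (giving 1491).
Largest index with value < 4699: n = 36 (giving 4446).
Indices 21 through 36: 16 terms.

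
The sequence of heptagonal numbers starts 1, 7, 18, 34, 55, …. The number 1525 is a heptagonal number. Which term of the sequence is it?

Set n(5n−3)/2 = 1525, giving 5n² − 3n − 3050 = 0.
The discriminant is 9 + 40·1525 = 61009, and √61009 = 247.
So n = (3 + 247) / 10 = 250/10 = 25.
Check: 25·(5·25 − 3)/2 = 1525. ✓

25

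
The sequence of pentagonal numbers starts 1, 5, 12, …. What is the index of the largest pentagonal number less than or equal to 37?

Solve n(3n−1)/2 ≤ 37 for integer n.
n = 5 gives 35 ≤ 37, while n = 6 gives 51 > 37; so the answer is index 5.

5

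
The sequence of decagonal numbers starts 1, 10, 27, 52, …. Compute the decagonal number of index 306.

373626

The 306th decagonal number is n(4n−3) with n = 306.
306·(4·306 − 3) = 306·1221 = 373626.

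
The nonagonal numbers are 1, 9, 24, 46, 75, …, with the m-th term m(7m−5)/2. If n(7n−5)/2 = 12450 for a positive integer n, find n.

Set n(7n−5)/2 = 12450, giving 7n² − 5n − 24900 = 0.
The discriminant is 25 + 56·12450 = 697225, and √697225 = 835.
So n = (5 + 835) / 14 = 840/14 = 60.
Check: 60·(7·60 − 5)/2 = 12450. ✓

60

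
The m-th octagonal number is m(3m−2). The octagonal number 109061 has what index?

191

Set n(3n−2) = 109061, giving 3n² − 2n − 109061 = 0.
The discriminant is 4 + 12·109061 = 1308736, and √1308736 = 1144.
So n = (2 + 1144) / 6 = 1146/6 = 191.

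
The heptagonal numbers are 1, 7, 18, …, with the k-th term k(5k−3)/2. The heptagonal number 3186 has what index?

Set n(5n−3)/2 = 3186, giving 5n² − 3n − 6372 = 0.
So n = (3 + 357) / 10 = 360/10 = 36.
Check: 36·(5·36 − 3)/2 = 3186. ✓

36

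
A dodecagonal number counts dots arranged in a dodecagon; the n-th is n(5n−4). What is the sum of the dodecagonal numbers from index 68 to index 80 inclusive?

Σ i(5i−4) = 5Σi² − 4Σi over i = 68..80.
Σi = 3240 − 2278 = 962 and Σi² = 173880 − 102510 = 71370.
5·71370 − 4·962 = 353002.

353002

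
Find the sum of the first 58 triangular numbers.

34220

Σ i(i+1)/2 = (Σi² + Σi) / 2 over i = 1..58.
Σi = 1711 and Σi² = 66729.
(1·66729 + 1·1711) / 2 = 68440/2 = 34220.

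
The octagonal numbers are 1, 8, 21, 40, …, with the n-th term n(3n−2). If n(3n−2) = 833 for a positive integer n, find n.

17

Set n(3n−2) = 833, giving 3n² − 2n − 833 = 0.
So n = (2 + 100) / 6 = 102/6 = 17.
Check: 17·(3·17 − 2) = 833. ✓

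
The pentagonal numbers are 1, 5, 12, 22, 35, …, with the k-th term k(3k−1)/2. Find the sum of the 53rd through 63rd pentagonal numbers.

Σ i(3i−1)/2 = (3Σi² − Σi) / 2 over i = 53..63.
Σi = 2016 − 1378 = 638 and Σi² = 85344 − 48230 = 37114.
(3·37114 − 1·638) / 2 = 110704/2 = 55352.

55352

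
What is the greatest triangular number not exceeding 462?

435

Solve n(n+1)/2 ≤ 462 for integer n.
n = 29 gives 435 ≤ 462, while n = 30 gives 465 > 462; so the answer is 435.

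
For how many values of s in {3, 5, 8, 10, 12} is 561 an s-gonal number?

2

s = 3: P(3, 33) = 561. ✓
s = 5: P(5, 19) = 532 and P(5, 20) = 590; 561 is not s-gonal.
s = 8: P(8, 14) = 560 and P(8, 15) = 645; 561 is not s-gonal.
s = 10: P(10, 12) = 540 and P(10, 13) = 637; 561 is not s-gonal.
s = 12: P(12, 11) = 561. ✓
Hits: s ∈ {3, 12} → 2.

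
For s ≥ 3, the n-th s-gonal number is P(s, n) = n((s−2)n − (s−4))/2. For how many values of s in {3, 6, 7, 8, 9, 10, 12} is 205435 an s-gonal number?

s = 3: P(3, 640) = 205120 and P(3, 641) = 205761; 205435 is not s-gonal.
s = 6: P(6, 320) = 204480 and P(6, 321) = 205761; 205435 is not s-gonal.
s = 7: P(7, 286) = 204061 and P(7, 287) = 205492; 205435 is not s-gonal.
s = 8: P(8, 262) = 205408 and P(8, 263) = 206981; 205435 is not s-gonal.
s = 9: P(9, 242) = 204369 and P(9, 243) = 206064; 205435 is not s-gonal.
s = 10: P(10, 227) = 205435. ✓
s = 12: P(12, 203) = 205233 and P(12, 204) = 207264; 205435 is not s-gonal.
Hits: s ∈ {10} → 1.

1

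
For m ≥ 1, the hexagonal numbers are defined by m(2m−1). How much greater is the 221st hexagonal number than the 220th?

881

Consecutive hexagonal numbers differ by 4n − 3: here 4·221 − 3 = 881.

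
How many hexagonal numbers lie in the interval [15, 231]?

The n-th hexagonal number is n(2n−1).
Smallest index with value ≥ 15: n = 3 (giving 15).
Largest index with value ≤ 231: n = 11 (giving 231).
Indices 3 through 11: 9 terms.

9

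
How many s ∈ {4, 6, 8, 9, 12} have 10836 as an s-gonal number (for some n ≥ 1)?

1

s = 4: P(4, 104) = 10816 and P(4, 105) = 11025; 10836 is not s-gonal.
s = 6: P(6, 73) = 10585 and P(6, 74) = 10878; 10836 is not s-gonal.
s = 8: P(8, 60) = 10680 and P(8, 61) = 11041; 10836 is not s-gonal.
s = 9: P(9, 56) = 10836. ✓
s = 12: P(12, 46) = 10396 and P(12, 47) = 10857; 10836 is not s-gonal.
Hits: s ∈ {9} → 1.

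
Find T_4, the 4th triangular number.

10

4·5/2 = 20/2 = 10.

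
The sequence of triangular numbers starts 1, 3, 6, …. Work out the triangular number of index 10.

10·11/2 = 110/2 = 55.

55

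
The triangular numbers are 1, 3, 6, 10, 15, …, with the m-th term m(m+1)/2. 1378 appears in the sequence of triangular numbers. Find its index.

52

Set n(n+1)/2 = 1378, giving n² + n − 2756 = 0.
So n = (-1 + 105) / 2 = 104/2 = 52.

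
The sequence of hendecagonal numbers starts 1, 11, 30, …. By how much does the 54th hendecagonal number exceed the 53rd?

478

Consecutive hendecagonal numbers differ by 9n − 8: here 9·54 − 8 = 478.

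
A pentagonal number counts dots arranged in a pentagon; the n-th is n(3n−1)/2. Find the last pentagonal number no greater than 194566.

Solve n(3n−1)/2 ≤ 194566 for integer n.
n = 360 gives 194220 ≤ 194566, while n = 361 gives 195301 > 194566; so the answer is 194220.

194220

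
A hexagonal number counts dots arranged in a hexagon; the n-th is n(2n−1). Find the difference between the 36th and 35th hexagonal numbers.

141

Consecutive hexagonal numbers differ by 4n − 3: here 4·36 − 3 = 141.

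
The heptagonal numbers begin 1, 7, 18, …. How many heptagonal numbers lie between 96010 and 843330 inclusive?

385

The n-th heptagonal number is n(5n−3)/2.
Smallest index with value ≥ 96010: n = 197 (giving 96727).
Largest index with value ≤ 843330: n = 581 (giving 843031).
Indices 197 through 581: 385 terms.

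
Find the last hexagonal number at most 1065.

Solve n(2n−1) ≤ 1065 for integer n.
n = 23 gives 1035 ≤ 1065, while n = 24 gives 1128 > 1065; so the answer is 1035.

1035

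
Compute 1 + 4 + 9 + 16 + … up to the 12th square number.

Σ_{i=1}^{12} i² = 12·13·25/6 = 650.

650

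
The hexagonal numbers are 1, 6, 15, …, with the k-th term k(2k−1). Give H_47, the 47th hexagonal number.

4371

47·(2·47 − 1) = 47·93 = 4371.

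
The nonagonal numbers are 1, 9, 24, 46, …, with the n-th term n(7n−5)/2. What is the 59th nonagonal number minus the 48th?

59·(7·59 − 5)/2 = 12036 and 48·(7·48 − 5)/2 = 7944.
Difference: 12036 − 7944 = 4092.

4092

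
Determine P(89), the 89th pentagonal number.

11837

89·(3·89 − 1)/2 = 89·266/2 = 89·133 = 11837.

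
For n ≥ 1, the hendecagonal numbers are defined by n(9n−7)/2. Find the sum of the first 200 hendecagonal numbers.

Σ i(9i−7)/2 = (9Σi² − 7Σi) / 2 over i = 1..200.
Σi = 20100 and Σi² = 2686700.
(9·2686700 − 7·20100) / 2 = 24039600/2 = 12019800.

12019800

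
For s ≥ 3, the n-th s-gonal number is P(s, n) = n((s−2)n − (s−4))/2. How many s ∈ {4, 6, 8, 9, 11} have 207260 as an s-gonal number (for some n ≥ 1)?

1

s = 4: P(4, 455) = 207025 and P(4, 456) = 207936; 207260 is not s-gonal.
s = 6: P(6, 322) = 207046 and P(6, 323) = 208335; 207260 is not s-gonal.
s = 8: P(8, 263) = 206981 and P(8, 264) = 208560; 207260 is not s-gonal.
s = 9: P(9, 243) = 206064 and P(9, 244) = 207766; 207260 is not s-gonal.
s = 11: P(11, 215) = 207260. ✓
Hits: s ∈ {11} → 1.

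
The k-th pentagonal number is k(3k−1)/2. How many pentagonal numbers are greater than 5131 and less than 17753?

The n-th pentagonal number is n(3n−1)/2.
Smallest index with value > 5131: n = 59 (giving 5192).
Largest index with value < 17753: n = 108 (giving 17442).
Indices 59 through 108: 50 terms.

50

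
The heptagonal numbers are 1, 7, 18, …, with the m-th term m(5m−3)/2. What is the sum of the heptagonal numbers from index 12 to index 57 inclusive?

154767

Σ i(5i−3)/2 = (5Σi² − 3Σi) / 2 over i = 12..57.
Σi = 1653 − 66 = 1587 and Σi² = 63365 − 506 = 62859.
(5·62859 − 3·1587) / 2 = 309534/2 = 154767.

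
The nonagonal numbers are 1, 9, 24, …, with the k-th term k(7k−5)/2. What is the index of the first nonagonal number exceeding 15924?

Solve n(7n−5)/2 > 15924 for integer n.
The largest n with value ≤ 15924 is 67 (since 15544 ≤ 15924 < 16014), so the first above is n = 68, value 16014.

68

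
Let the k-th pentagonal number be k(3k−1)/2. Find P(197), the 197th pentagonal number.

58115

The 197th pentagonal number is n(3n−1)/2 with n = 197.
197·(3·197 − 1)/2 = 197·590/2 = 197·295 = 58115.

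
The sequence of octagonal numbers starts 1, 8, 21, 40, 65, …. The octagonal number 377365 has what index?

Set n(3n−2) = 377365, giving 3n² − 2n − 377365 = 0.
So n = (2 + 2128) / 6 = 2130/6 = 355.

355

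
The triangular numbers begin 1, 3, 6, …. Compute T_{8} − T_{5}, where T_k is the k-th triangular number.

21

8·9/2 = 36 and 5·6/2 = 15.
Difference: 36 − 15 = 21.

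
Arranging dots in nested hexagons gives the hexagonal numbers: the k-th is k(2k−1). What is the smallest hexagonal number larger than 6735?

6903

Solve n(2n−1) > 6735 for integer n.
The largest n with value ≤ 6735 is 58 (since 6670 ≤ 6735 < 6903), so the first above is n = 59, value 6903.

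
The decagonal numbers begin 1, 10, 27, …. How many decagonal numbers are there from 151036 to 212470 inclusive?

The n-th decagonal number is n(4n−3).
Smallest index with value ≥ 151036: n = 195 (giving 151515).
Largest index with value ≤ 212470: n = 230 (giving 210910).
Indices 195 through 230: 36 terms.

36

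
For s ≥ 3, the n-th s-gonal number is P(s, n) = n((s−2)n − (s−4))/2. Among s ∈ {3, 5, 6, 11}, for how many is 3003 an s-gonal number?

s = 3: P(3, 77) = 3003. ✓
s = 5: P(5, 44) = 2882 and P(5, 45) = 3015; 3003 is not s-gonal.
s = 6: P(6, 39) = 3003. ✓
s = 11: P(11, 26) = 2951 and P(11, 27) = 3186; 3003 is not s-gonal.
Hits: s ∈ {3, 6} → 2.

2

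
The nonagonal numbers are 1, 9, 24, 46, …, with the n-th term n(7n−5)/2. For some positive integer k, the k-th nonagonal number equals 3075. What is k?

30

Set n(7n−5)/2 = 3075, giving 7n² − 5n − 6150 = 0.
The discriminant is 25 + 56·3075 = 172225, and √172225 = 415.
So n = (5 + 415) / 14 = 420/14 = 30.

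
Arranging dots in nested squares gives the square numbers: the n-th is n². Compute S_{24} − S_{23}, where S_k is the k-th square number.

n² − (n−1)² = 2n − 1, so 24² − 23² = 2·24 − 1 = 47.

47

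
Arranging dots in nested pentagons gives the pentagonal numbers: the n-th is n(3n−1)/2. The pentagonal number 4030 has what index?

52

Set n(3n−1)/2 = 4030, giving 3n² − n − 8060 = 0.
So n = (1 + 311) / 6 = 312/6 = 52.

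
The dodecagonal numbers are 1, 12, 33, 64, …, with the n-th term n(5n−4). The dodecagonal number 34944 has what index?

84

Set n(5n−4) = 34944, giving 5n² − 4n − 34944 = 0.
The discriminant is 16 + 20·34944 = 698896, and √698896 = 836.
So n = (4 + 836) / 10 = 840/10 = 84.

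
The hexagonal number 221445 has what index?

333

Set n(2n−1) = 221445, giving 2n² − n − 221445 = 0.
The discriminant is 1 + 8·221445 = 1771561, and √1771561 = 1331.
So n = (1 + 1331) / 4 = 1332/4 = 333.
Check: 333·(2·333 − 1) = 221445. ✓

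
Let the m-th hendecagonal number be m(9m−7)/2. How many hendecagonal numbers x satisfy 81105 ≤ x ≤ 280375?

The n-th hendecagonal number is n(9n−7)/2.
Smallest index with value ≥ 81105: n = 135 (giving 81540).
Largest index with value ≤ 280375: n = 250 (giving 280375).
Indices 135 through 250: 116 terms.

116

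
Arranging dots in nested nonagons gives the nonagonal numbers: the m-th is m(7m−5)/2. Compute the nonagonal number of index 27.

The 27th nonagonal number is n(7n−5)/2 with n = 27.
27·(7·27 − 5)/2 = 27·184/2 = 27·92 = 2484.

2484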